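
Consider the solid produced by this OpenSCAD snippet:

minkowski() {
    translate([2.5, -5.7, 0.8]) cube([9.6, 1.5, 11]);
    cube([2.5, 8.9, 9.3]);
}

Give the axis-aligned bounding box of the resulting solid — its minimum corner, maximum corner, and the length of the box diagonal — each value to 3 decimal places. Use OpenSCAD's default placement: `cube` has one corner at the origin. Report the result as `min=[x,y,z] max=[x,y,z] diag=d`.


A = translate([2.5, -5.7, 0.8]) cube([9.6, 1.5, 11]) → bbox [2.5,-5.7,0.8] .. [12.1,-4.2,11.8]
B = cube([2.5, 8.9, 9.3]) → bbox [0,0,0] .. [2.5,8.9,9.3]
lo = A.lo+B.lo = [2.5+0, -5.7+0, 0.8+0] = [2.500,-5.700,0.800]
hi = A.hi+B.hi = [12.1+2.5, -4.2+8.9, 11.8+9.3] = [14.600,4.700,21.100]
diag = √(12.1²+10.4²+20.3²) = √666.66 = 25.820

min=[2.500,-5.700,0.800] max=[14.600,4.700,21.100] diag=25.820


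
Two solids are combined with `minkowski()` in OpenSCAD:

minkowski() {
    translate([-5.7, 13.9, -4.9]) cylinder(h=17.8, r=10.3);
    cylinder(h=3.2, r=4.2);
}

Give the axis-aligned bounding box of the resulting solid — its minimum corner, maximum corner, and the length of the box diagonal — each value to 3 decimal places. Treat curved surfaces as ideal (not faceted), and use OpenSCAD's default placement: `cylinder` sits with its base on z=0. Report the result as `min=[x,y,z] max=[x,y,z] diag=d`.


min=[-20.200,-0.600,-4.900] max=[8.800,28.400,16.100] diag=46.076

A = translate([-5.7, 13.9, -4.9]) cylinder(h=17.8, r=10.3) → bbox [-16,3.6,-4.9] .. [4.6,24.2,12.9]
B = cylinder(h=3.2, r=4.2) → bbox [-4.2,-4.2,0] .. [4.2,4.2,3.2]
lo = A.lo+B.lo = [-16-4.2, 3.6-4.2, -4.9+0] = [-20.200,-0.600,-4.900]
hi = A.hi+B.hi = [4.6+4.2, 24.2+4.2, 12.9+3.2] = [8.800,28.400,16.100]
diag = √(29²+29²+21²) = √2123 = 46.076


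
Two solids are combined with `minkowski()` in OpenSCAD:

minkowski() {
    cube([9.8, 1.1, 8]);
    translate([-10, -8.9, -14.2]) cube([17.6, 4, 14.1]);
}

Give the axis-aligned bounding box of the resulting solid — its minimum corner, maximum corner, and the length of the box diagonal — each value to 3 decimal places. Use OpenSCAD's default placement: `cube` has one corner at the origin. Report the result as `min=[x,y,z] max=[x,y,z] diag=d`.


A = translate([-10, -8.9, -14.2]) cube([17.6, 4, 14.1]) → bbox [-10,-8.9,-14.2] .. [7.6,-4.9,-0.1]
B = cube([9.8, 1.1, 8]) → bbox [0,0,0] .. [9.8,1.1,8]
lo = A.lo+B.lo = [-10+0, -8.9+0, -14.2+0] = [-10.000,-8.900,-14.200]
hi = A.hi+B.hi = [7.6+9.8, -4.9+1.1, -0.1+8] = [17.400,-3.800,7.900]
diag = √(27.4²+5.1²+22.1²) = √1265.18 = 35.569

min=[-10.000,-8.900,-14.200] max=[17.400,-3.800,7.900] diag=35.569


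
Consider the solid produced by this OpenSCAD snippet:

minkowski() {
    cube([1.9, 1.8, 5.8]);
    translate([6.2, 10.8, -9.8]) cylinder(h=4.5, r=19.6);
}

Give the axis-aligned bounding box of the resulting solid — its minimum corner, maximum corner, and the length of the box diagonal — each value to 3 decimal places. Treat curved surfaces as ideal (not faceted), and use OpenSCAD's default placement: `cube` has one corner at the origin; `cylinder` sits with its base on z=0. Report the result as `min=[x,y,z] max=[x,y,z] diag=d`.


min=[-13.400,-8.800,-9.800] max=[27.700,32.200,0.500] diag=58.960

A = translate([6.2, 10.8, -9.8]) cylinder(h=4.5, r=19.6) → bbox [-13.4,-8.8,-9.8] .. [25.8,30.4,-5.3]
B = cube([1.9, 1.8, 5.8]) → bbox [0,0,0] .. [1.9,1.8,5.8]
lo = A.lo+B.lo = [-13.4+0, -8.8+0, -9.8+0] = [-13.400,-8.800,-9.800]
hi = A.hi+B.hi = [25.8+1.9, 30.4+1.8, -5.3+5.8] = [27.700,32.200,0.500]
diag = √(41.1²+41²+10.3²) = √3476.3 = 58.960


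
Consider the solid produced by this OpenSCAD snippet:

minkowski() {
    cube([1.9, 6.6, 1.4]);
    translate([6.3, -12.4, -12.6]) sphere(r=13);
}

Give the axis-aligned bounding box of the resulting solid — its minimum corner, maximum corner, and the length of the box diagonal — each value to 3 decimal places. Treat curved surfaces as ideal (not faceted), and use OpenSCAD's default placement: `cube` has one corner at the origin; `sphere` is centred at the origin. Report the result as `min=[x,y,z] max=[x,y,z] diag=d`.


min=[-6.700,-25.400,-25.600] max=[21.200,7.200,1.800] diag=50.911

A = translate([6.3, -12.4, -12.6]) sphere(r=13) → bbox [-6.7,-25.4,-25.6] .. [19.3,0.6,0.4]
B = cube([1.9, 6.6, 1.4]) → bbox [0,0,0] .. [1.9,6.6,1.4]
lo = A.lo+B.lo = [-6.7+0, -25.4+0, -25.6+0] = [-6.700,-25.400,-25.600]
hi = A.hi+B.hi = [19.3+1.9, 0.6+6.6, 0.4+1.4] = [21.200,7.200,1.800]
diag = √(27.9²+32.6²+27.4²) = √2591.93 = 50.911


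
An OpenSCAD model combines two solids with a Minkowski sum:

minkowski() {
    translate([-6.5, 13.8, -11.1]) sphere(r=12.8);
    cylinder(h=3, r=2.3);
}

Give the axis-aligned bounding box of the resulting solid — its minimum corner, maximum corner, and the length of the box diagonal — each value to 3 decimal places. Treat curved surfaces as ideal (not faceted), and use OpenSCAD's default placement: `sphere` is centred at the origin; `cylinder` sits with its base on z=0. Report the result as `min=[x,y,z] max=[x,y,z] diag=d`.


A = translate([-6.5, 13.8, -11.1]) sphere(r=12.8) → bbox [-19.3,1,-23.9] .. [6.3,26.6,1.7]
B = cylinder(h=3, r=2.3) → bbox [-2.3,-2.3,0] .. [2.3,2.3,3]
lo = A.lo+B.lo = [-19.3-2.3, 1-2.3, -23.9+0] = [-21.600,-1.300,-23.900]
hi = A.hi+B.hi = [6.3+2.3, 26.6+2.3, 1.7+3] = [8.600,28.900,4.700]
diag = √(30.2²+30.2²+28.6²) = √2642.04 = 51.401

min=[-21.600,-1.300,-23.900] max=[8.600,28.900,4.700] diag=51.401


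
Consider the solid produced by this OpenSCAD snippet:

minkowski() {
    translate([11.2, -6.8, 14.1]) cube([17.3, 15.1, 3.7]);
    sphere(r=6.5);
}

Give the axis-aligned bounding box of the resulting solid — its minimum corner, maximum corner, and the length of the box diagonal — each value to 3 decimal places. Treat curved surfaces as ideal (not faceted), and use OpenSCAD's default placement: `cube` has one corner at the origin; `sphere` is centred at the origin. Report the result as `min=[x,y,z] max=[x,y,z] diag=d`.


min=[4.700,-13.300,7.600] max=[35.000,14.800,24.300] diag=44.571

A = translate([11.2, -6.8, 14.1]) cube([17.3, 15.1, 3.7]) → bbox [11.2,-6.8,14.1] .. [28.5,8.3,17.8]
B = sphere(r=6.5) → bbox [-6.5,-6.5,-6.5] .. [6.5,6.5,6.5]
lo = A.lo+B.lo = [11.2-6.5, -6.8-6.5, 14.1-6.5] = [4.700,-13.300,7.600]
hi = A.hi+B.hi = [28.5+6.5, 8.3+6.5, 17.8+6.5] = [35.000,14.800,24.300]
diag = √(30.3²+28.1²+16.7²) = √1986.59 = 44.571


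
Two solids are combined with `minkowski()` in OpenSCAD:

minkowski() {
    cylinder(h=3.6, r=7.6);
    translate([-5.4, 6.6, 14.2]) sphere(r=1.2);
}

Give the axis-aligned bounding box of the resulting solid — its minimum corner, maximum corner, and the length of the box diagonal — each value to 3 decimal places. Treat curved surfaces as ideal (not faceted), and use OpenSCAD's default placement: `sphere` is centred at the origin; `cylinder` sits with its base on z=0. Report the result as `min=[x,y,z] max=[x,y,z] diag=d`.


A = translate([-5.4, 6.6, 14.2]) sphere(r=1.2) → bbox [-6.6,5.4,13] .. [-4.2,7.8,15.4]
B = cylinder(h=3.6, r=7.6) → bbox [-7.6,-7.6,0] .. [7.6,7.6,3.6]
lo = A.lo+B.lo = [-6.6-7.6, 5.4-7.6, 13+0] = [-14.200,-2.200,13.000]
hi = A.hi+B.hi = [-4.2+7.6, 7.8+7.6, 15.4+3.6] = [3.400,15.400,19.000]
diag = √(17.6²+17.6²+6²) = √655.52 = 25.603

min=[-14.200,-2.200,13.000] max=[3.400,15.400,19.000] diag=25.603


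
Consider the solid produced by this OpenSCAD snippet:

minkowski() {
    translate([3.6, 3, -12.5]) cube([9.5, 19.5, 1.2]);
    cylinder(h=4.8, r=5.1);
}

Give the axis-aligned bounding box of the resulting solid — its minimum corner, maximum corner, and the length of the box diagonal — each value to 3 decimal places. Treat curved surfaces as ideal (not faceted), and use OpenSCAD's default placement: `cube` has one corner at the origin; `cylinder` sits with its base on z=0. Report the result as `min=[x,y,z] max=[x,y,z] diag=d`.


min=[-1.500,-2.100,-12.500] max=[18.200,27.600,-6.500] diag=36.141

A = translate([3.6, 3, -12.5]) cube([9.5, 19.5, 1.2]) → bbox [3.6,3,-12.5] .. [13.1,22.5,-11.3]
B = cylinder(h=4.8, r=5.1) → bbox [-5.1,-5.1,0] .. [5.1,5.1,4.8]
lo = A.lo+B.lo = [3.6-5.1, 3-5.1, -12.5+0] = [-1.500,-2.100,-12.500]
hi = A.hi+B.hi = [13.1+5.1, 22.5+5.1, -11.3+4.8] = [18.200,27.600,-6.500]
diag = √(19.7²+29.7²+6²) = √1306.18 = 36.141


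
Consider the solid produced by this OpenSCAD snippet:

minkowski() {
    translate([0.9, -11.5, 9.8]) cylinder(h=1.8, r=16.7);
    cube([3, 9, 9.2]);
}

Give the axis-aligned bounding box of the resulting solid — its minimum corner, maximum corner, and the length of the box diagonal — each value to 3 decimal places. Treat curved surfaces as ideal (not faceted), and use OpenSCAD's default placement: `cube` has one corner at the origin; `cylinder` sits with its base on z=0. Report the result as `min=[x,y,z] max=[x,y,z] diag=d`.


A = translate([0.9, -11.5, 9.8]) cylinder(h=1.8, r=16.7) → bbox [-15.8,-28.2,9.8] .. [17.6,5.2,11.6]
B = cube([3, 9, 9.2]) → bbox [0,0,0] .. [3,9,9.2]
lo = A.lo+B.lo = [-15.8+0, -28.2+0, 9.8+0] = [-15.800,-28.200,9.800]
hi = A.hi+B.hi = [17.6+3, 5.2+9, 11.6+9.2] = [20.600,14.200,20.800]
diag = √(36.4²+42.4²+11²) = √3243.72 = 56.954

min=[-15.800,-28.200,9.800] max=[20.600,14.200,20.800] diag=56.954


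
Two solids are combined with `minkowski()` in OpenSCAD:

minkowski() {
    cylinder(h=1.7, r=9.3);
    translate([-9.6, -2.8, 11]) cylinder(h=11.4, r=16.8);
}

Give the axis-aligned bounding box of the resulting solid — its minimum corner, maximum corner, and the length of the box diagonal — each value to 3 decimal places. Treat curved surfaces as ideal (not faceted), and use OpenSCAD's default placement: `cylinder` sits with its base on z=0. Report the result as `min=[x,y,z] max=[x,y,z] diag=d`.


A = translate([-9.6, -2.8, 11]) cylinder(h=11.4, r=16.8) → bbox [-26.4,-19.6,11] .. [7.2,14,22.4]
B = cylinder(h=1.7, r=9.3) → bbox [-9.3,-9.3,0] .. [9.3,9.3,1.7]
lo = A.lo+B.lo = [-26.4-9.3, -19.6-9.3, 11+0] = [-35.700,-28.900,11.000]
hi = A.hi+B.hi = [7.2+9.3, 14+9.3, 22.4+1.7] = [16.500,23.300,24.100]
diag = √(52.2²+52.2²+13.1²) = √5621.29 = 74.975

min=[-35.700,-28.900,11.000] max=[16.500,23.300,24.100] diag=74.975


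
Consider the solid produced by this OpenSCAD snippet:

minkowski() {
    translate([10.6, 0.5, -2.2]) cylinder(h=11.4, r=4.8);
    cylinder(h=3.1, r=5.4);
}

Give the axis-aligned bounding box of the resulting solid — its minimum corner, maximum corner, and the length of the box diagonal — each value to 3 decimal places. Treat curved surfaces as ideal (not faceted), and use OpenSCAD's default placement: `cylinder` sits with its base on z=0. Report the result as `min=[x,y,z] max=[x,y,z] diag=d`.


A = translate([10.6, 0.5, -2.2]) cylinder(h=11.4, r=4.8) → bbox [5.8,-4.3,-2.2] .. [15.4,5.3,9.2]
B = cylinder(h=3.1, r=5.4) → bbox [-5.4,-5.4,0] .. [5.4,5.4,3.1]
lo = A.lo+B.lo = [5.8-5.4, -4.3-5.4, -2.2+0] = [0.400,-9.700,-2.200]
hi = A.hi+B.hi = [15.4+5.4, 5.3+5.4, 9.2+3.1] = [20.800,10.700,12.300]
diag = √(20.4²+20.4²+14.5²) = √1042.57 = 32.289

min=[0.400,-9.700,-2.200] max=[20.800,10.700,12.300] diag=32.289


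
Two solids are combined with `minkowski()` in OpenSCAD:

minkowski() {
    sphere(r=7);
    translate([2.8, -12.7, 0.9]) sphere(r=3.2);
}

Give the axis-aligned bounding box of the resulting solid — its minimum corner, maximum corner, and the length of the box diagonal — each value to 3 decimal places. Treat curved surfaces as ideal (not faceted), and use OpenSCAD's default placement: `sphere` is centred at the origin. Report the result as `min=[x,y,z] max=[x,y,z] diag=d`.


min=[-7.400,-22.900,-9.300] max=[13.000,-2.500,11.100] diag=35.334

A = translate([2.8, -12.7, 0.9]) sphere(r=3.2) → bbox [-0.4,-15.9,-2.3] .. [6,-9.5,4.1]
B = sphere(r=7) → bbox [-7,-7,-7] .. [7,7,7]
lo = A.lo+B.lo = [-0.4-7, -15.9-7, -2.3-7] = [-7.400,-22.900,-9.300]
hi = A.hi+B.hi = [6+7, -9.5+7, 4.1+7] = [13.000,-2.500,11.100]
diag = √(20.4²+20.4²+20.4²) = √1248.48 = 35.334


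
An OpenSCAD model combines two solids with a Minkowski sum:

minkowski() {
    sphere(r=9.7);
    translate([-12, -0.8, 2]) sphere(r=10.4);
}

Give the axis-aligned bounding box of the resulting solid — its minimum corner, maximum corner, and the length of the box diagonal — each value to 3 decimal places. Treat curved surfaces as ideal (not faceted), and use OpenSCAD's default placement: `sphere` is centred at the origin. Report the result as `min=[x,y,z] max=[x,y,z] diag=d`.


A = translate([-12, -0.8, 2]) sphere(r=10.4) → bbox [-22.4,-11.2,-8.4] .. [-1.6,9.6,12.4]
B = sphere(r=9.7) → bbox [-9.7,-9.7,-9.7] .. [9.7,9.7,9.7]
lo = A.lo+B.lo = [-22.4-9.7, -11.2-9.7, -8.4-9.7] = [-32.100,-20.900,-18.100]
hi = A.hi+B.hi = [-1.6+9.7, 9.6+9.7, 12.4+9.7] = [8.100,19.300,22.100]
diag = √(40.2²+40.2²+40.2²) = √4848.12 = 69.628

min=[-32.100,-20.900,-18.100] max=[8.100,19.300,22.100] diag=69.628


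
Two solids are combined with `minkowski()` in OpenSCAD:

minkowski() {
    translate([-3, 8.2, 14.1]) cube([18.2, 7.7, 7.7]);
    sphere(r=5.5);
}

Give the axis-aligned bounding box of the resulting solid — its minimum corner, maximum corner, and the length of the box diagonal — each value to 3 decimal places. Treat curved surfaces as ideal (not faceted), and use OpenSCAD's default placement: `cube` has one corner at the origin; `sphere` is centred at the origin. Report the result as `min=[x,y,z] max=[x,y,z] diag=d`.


min=[-8.500,2.700,8.600] max=[20.700,21.400,27.300] diag=39.396

A = translate([-3, 8.2, 14.1]) cube([18.2, 7.7, 7.7]) → bbox [-3,8.2,14.1] .. [15.2,15.9,21.8]
B = sphere(r=5.5) → bbox [-5.5,-5.5,-5.5] .. [5.5,5.5,5.5]
lo = A.lo+B.lo = [-3-5.5, 8.2-5.5, 14.1-5.5] = [-8.500,2.700,8.600]
hi = A.hi+B.hi = [15.2+5.5, 15.9+5.5, 21.8+5.5] = [20.700,21.400,27.300]
diag = √(29.2²+18.7²+18.7²) = √1552.02 = 39.396


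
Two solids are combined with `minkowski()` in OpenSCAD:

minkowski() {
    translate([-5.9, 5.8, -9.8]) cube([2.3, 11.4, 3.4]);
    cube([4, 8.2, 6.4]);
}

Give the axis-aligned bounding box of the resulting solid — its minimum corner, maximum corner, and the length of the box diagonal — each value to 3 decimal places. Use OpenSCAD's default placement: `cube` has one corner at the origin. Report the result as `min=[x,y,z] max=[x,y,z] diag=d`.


min=[-5.900,5.800,-9.800] max=[0.400,25.400,0.000] diag=22.801

A = translate([-5.9, 5.8, -9.8]) cube([2.3, 11.4, 3.4]) → bbox [-5.9,5.8,-9.8] .. [-3.6,17.2,-6.4]
B = cube([4, 8.2, 6.4]) → bbox [0,0,0] .. [4,8.2,6.4]
lo = A.lo+B.lo = [-5.9+0, 5.8+0, -9.8+0] = [-5.900,5.800,-9.800]
hi = A.hi+B.hi = [-3.6+4, 17.2+8.2, -6.4+6.4] = [0.400,25.400,0.000]
diag = √(6.3²+19.6²+9.8²) = √519.89 = 22.801


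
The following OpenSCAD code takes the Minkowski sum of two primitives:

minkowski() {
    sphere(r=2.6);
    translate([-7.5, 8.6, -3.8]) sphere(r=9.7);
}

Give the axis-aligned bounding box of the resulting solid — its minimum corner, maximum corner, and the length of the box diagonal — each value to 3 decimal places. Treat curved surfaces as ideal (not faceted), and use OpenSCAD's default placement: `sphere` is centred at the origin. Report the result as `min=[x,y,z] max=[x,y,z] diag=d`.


min=[-19.800,-3.700,-16.100] max=[4.800,20.900,8.500] diag=42.608

A = translate([-7.5, 8.6, -3.8]) sphere(r=9.7) → bbox [-17.2,-1.1,-13.5] .. [2.2,18.3,5.9]
B = sphere(r=2.6) → bbox [-2.6,-2.6,-2.6] .. [2.6,2.6,2.6]
lo = A.lo+B.lo = [-17.2-2.6, -1.1-2.6, -13.5-2.6] = [-19.800,-3.700,-16.100]
hi = A.hi+B.hi = [2.2+2.6, 18.3+2.6, 5.9+2.6] = [4.800,20.900,8.500]
diag = √(24.6²+24.6²+24.6²) = √1815.48 = 42.608


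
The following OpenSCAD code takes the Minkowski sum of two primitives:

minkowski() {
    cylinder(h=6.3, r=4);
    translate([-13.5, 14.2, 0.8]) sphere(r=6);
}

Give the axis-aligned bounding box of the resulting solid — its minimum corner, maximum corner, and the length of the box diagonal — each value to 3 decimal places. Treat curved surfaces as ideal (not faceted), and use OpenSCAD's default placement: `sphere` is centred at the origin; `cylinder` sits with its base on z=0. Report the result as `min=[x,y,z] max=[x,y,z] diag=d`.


A = translate([-13.5, 14.2, 0.8]) sphere(r=6) → bbox [-19.5,8.2,-5.2] .. [-7.5,20.2,6.8]
B = cylinder(h=6.3, r=4) → bbox [-4,-4,0] .. [4,4,6.3]
lo = A.lo+B.lo = [-19.5-4, 8.2-4, -5.2+0] = [-23.500,4.200,-5.200]
hi = A.hi+B.hi = [-7.5+4, 20.2+4, 6.8+6.3] = [-3.500,24.200,13.100]
diag = √(20²+20²+18.3²) = √1134.89 = 33.688

min=[-23.500,4.200,-5.200] max=[-3.500,24.200,13.100] diag=33.688


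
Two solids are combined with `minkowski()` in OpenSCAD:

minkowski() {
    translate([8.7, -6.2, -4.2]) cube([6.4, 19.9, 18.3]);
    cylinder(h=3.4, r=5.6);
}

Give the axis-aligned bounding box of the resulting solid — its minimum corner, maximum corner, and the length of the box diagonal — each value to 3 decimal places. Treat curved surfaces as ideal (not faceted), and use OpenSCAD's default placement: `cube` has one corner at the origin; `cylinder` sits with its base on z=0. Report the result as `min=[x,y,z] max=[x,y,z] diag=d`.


A = translate([8.7, -6.2, -4.2]) cube([6.4, 19.9, 18.3]) → bbox [8.7,-6.2,-4.2] .. [15.1,13.7,14.1]
B = cylinder(h=3.4, r=5.6) → bbox [-5.6,-5.6,0] .. [5.6,5.6,3.4]
lo = A.lo+B.lo = [8.7-5.6, -6.2-5.6, -4.2+0] = [3.100,-11.800,-4.200]
hi = A.hi+B.hi = [15.1+5.6, 13.7+5.6, 14.1+3.4] = [20.700,19.300,17.500]
diag = √(17.6²+31.1²+21.7²) = √1747.86 = 41.807

min=[3.100,-11.800,-4.200] max=[20.700,19.300,17.500] diag=41.807


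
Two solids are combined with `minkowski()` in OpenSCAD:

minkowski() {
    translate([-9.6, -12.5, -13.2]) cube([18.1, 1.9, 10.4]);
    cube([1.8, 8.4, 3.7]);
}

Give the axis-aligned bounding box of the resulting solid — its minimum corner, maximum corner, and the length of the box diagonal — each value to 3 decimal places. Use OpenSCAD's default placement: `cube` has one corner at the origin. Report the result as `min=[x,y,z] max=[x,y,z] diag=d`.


min=[-9.600,-12.500,-13.200] max=[10.300,-2.200,0.900] diag=26.475

A = translate([-9.6, -12.5, -13.2]) cube([18.1, 1.9, 10.4]) → bbox [-9.6,-12.5,-13.2] .. [8.5,-10.6,-2.8]
B = cube([1.8, 8.4, 3.7]) → bbox [0,0,0] .. [1.8,8.4,3.7]
lo = A.lo+B.lo = [-9.6+0, -12.5+0, -13.2+0] = [-9.600,-12.500,-13.200]
hi = A.hi+B.hi = [8.5+1.8, -10.6+8.4, -2.8+3.7] = [10.300,-2.200,0.900]
diag = √(19.9²+10.3²+14.1²) = √700.91 = 26.475


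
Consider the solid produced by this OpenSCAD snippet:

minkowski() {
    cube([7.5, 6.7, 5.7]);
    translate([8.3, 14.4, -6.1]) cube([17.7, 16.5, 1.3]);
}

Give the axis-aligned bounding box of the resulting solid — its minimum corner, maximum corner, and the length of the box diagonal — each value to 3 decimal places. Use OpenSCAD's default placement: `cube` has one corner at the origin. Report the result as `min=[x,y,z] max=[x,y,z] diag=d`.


min=[8.300,14.400,-6.100] max=[33.500,37.600,0.900] diag=34.961

A = translate([8.3, 14.4, -6.1]) cube([17.7, 16.5, 1.3]) → bbox [8.3,14.4,-6.1] .. [26,30.9,-4.8]
B = cube([7.5, 6.7, 5.7]) → bbox [0,0,0] .. [7.5,6.7,5.7]
lo = A.lo+B.lo = [8.3+0, 14.4+0, -6.1+0] = [8.300,14.400,-6.100]
hi = A.hi+B.hi = [26+7.5, 30.9+6.7, -4.8+5.7] = [33.500,37.600,0.900]
diag = √(25.2²+23.2²+7²) = √1222.28 = 34.961


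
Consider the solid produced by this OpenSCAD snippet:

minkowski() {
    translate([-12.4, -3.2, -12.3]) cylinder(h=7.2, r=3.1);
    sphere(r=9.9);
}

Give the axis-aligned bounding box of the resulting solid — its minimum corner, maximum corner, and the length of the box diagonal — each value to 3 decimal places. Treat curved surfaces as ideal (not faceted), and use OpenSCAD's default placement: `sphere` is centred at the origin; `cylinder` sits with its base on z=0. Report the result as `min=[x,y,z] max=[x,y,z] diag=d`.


A = translate([-12.4, -3.2, -12.3]) cylinder(h=7.2, r=3.1) → bbox [-15.5,-6.3,-12.3] .. [-9.3,-0.1,-5.1]
B = sphere(r=9.9) → bbox [-9.9,-9.9,-9.9] .. [9.9,9.9,9.9]
lo = A.lo+B.lo = [-15.5-9.9, -6.3-9.9, -12.3-9.9] = [-25.400,-16.200,-22.200]
hi = A.hi+B.hi = [-9.3+9.9, -0.1+9.9, -5.1+9.9] = [0.600,9.800,4.800]
diag = √(26²+26²+27²) = √2081 = 45.618

min=[-25.400,-16.200,-22.200] max=[0.600,9.800,4.800] diag=45.618


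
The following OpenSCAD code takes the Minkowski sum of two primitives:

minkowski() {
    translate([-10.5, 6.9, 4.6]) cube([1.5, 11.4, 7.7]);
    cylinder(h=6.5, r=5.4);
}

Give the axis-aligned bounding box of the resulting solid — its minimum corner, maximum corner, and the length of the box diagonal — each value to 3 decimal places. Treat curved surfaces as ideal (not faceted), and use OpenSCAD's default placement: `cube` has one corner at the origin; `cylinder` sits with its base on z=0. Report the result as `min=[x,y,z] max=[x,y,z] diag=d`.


A = translate([-10.5, 6.9, 4.6]) cube([1.5, 11.4, 7.7]) → bbox [-10.5,6.9,4.6] .. [-9,18.3,12.3]
B = cylinder(h=6.5, r=5.4) → bbox [-5.4,-5.4,0] .. [5.4,5.4,6.5]
lo = A.lo+B.lo = [-10.5-5.4, 6.9-5.4, 4.6+0] = [-15.900,1.500,4.600]
hi = A.hi+B.hi = [-9+5.4, 18.3+5.4, 12.3+6.5] = [-3.600,23.700,18.800]
diag = √(12.3²+22.2²+14.2²) = √845.77 = 29.082

min=[-15.900,1.500,4.600] max=[-3.600,23.700,18.800] diag=29.082


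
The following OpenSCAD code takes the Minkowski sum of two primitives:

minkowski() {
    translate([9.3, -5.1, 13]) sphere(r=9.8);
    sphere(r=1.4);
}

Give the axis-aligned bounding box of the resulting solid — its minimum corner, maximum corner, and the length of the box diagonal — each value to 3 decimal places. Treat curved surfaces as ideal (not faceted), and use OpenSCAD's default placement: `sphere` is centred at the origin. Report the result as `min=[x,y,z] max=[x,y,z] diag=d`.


A = translate([9.3, -5.1, 13]) sphere(r=9.8) → bbox [-0.5,-14.9,3.2] .. [19.1,4.7,22.8]
B = sphere(r=1.4) → bbox [-1.4,-1.4,-1.4] .. [1.4,1.4,1.4]
lo = A.lo+B.lo = [-0.5-1.4, -14.9-1.4, 3.2-1.4] = [-1.900,-16.300,1.800]
hi = A.hi+B.hi = [19.1+1.4, 4.7+1.4, 22.8+1.4] = [20.500,6.100,24.200]
diag = √(22.4²+22.4²+22.4²) = √1505.28 = 38.798

min=[-1.900,-16.300,1.800] max=[20.500,6.100,24.200] diag=38.798


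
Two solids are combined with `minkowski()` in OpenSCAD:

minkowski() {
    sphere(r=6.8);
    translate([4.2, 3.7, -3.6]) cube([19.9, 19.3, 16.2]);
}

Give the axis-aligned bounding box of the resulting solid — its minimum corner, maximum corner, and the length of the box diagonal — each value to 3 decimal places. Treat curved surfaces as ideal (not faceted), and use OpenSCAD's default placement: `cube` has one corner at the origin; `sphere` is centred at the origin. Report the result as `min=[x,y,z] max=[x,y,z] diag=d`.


min=[-2.600,-3.100,-10.400] max=[30.900,29.800,19.400] diag=55.612

A = translate([4.2, 3.7, -3.6]) cube([19.9, 19.3, 16.2]) → bbox [4.2,3.7,-3.6] .. [24.1,23,12.6]
B = sphere(r=6.8) → bbox [-6.8,-6.8,-6.8] .. [6.8,6.8,6.8]
lo = A.lo+B.lo = [4.2-6.8, 3.7-6.8, -3.6-6.8] = [-2.600,-3.100,-10.400]
hi = A.hi+B.hi = [24.1+6.8, 23+6.8, 12.6+6.8] = [30.900,29.800,19.400]
diag = √(33.5²+32.9²+29.8²) = √3092.7 = 55.612


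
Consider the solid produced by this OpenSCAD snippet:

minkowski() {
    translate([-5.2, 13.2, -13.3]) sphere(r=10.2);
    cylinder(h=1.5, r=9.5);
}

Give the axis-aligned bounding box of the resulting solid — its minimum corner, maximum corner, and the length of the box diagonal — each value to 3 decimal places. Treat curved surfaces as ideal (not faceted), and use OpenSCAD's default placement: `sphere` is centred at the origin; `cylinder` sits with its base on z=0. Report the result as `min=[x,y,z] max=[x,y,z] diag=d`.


A = translate([-5.2, 13.2, -13.3]) sphere(r=10.2) → bbox [-15.4,3,-23.5] .. [5,23.4,-3.1]
B = cylinder(h=1.5, r=9.5) → bbox [-9.5,-9.5,0] .. [9.5,9.5,1.5]
lo = A.lo+B.lo = [-15.4-9.5, 3-9.5, -23.5+0] = [-24.900,-6.500,-23.500]
hi = A.hi+B.hi = [5+9.5, 23.4+9.5, -3.1+1.5] = [14.500,32.900,-1.600]
diag = √(39.4²+39.4²+21.9²) = √3584.33 = 59.869

min=[-24.900,-6.500,-23.500] max=[14.500,32.900,-1.600] diag=59.869


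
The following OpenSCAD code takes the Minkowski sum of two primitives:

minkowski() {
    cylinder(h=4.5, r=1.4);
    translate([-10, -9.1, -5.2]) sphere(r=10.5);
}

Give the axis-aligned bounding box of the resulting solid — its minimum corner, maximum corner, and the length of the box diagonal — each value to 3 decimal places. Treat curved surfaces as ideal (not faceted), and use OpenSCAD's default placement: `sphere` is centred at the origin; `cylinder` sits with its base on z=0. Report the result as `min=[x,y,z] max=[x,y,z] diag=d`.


min=[-21.900,-21.000,-15.700] max=[1.900,2.800,9.800] diag=42.227

A = translate([-10, -9.1, -5.2]) sphere(r=10.5) → bbox [-20.5,-19.6,-15.7] .. [0.5,1.4,5.3]
B = cylinder(h=4.5, r=1.4) → bbox [-1.4,-1.4,0] .. [1.4,1.4,4.5]
lo = A.lo+B.lo = [-20.5-1.4, -19.6-1.4, -15.7+0] = [-21.900,-21.000,-15.700]
hi = A.hi+B.hi = [0.5+1.4, 1.4+1.4, 5.3+4.5] = [1.900,2.800,9.800]
diag = √(23.8²+23.8²+25.5²) = √1783.13 = 42.227


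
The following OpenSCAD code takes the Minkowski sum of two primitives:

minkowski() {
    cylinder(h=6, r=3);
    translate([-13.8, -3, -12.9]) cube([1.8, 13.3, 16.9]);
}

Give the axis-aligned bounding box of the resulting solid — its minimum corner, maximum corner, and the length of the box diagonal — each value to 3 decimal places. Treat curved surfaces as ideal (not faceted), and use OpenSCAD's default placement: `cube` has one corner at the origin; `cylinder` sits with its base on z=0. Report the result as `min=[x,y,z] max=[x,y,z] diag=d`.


A = translate([-13.8, -3, -12.9]) cube([1.8, 13.3, 16.9]) → bbox [-13.8,-3,-12.9] .. [-12,10.3,4]
B = cylinder(h=6, r=3) → bbox [-3,-3,0] .. [3,3,6]
lo = A.lo+B.lo = [-13.8-3, -3-3, -12.9+0] = [-16.800,-6.000,-12.900]
hi = A.hi+B.hi = [-12+3, 10.3+3, 4+6] = [-9.000,13.300,10.000]
diag = √(7.8²+19.3²+22.9²) = √957.74 = 30.947

min=[-16.800,-6.000,-12.900] max=[-9.000,13.300,10.000] diag=30.947


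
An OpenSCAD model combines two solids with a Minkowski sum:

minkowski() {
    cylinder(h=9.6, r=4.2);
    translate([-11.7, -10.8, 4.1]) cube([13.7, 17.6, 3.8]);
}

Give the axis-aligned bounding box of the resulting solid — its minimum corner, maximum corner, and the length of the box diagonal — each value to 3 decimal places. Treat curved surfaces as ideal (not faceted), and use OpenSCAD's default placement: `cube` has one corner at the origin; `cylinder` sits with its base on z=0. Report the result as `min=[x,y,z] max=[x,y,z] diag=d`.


min=[-15.900,-15.000,4.100] max=[6.200,11.000,17.500] diag=36.660

A = translate([-11.7, -10.8, 4.1]) cube([13.7, 17.6, 3.8]) → bbox [-11.7,-10.8,4.1] .. [2,6.8,7.9]
B = cylinder(h=9.6, r=4.2) → bbox [-4.2,-4.2,0] .. [4.2,4.2,9.6]
lo = A.lo+B.lo = [-11.7-4.2, -10.8-4.2, 4.1+0] = [-15.900,-15.000,4.100]
hi = A.hi+B.hi = [2+4.2, 6.8+4.2, 7.9+9.6] = [6.200,11.000,17.500]
diag = √(22.1²+26²+13.4²) = √1343.97 = 36.660


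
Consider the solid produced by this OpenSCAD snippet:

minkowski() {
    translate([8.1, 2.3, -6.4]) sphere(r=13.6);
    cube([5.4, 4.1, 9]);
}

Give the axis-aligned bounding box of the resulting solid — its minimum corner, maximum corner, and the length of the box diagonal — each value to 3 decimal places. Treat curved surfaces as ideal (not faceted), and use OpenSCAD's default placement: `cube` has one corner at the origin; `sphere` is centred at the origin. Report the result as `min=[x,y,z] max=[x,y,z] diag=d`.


A = translate([8.1, 2.3, -6.4]) sphere(r=13.6) → bbox [-5.5,-11.3,-20] .. [21.7,15.9,7.2]
B = cube([5.4, 4.1, 9]) → bbox [0,0,0] .. [5.4,4.1,9]
lo = A.lo+B.lo = [-5.5+0, -11.3+0, -20+0] = [-5.500,-11.300,-20.000]
hi = A.hi+B.hi = [21.7+5.4, 15.9+4.1, 7.2+9] = [27.100,20.000,16.200]
diag = √(32.6²+31.3²+36.2²) = √3352.89 = 57.904

min=[-5.500,-11.300,-20.000] max=[27.100,20.000,16.200] diag=57.904


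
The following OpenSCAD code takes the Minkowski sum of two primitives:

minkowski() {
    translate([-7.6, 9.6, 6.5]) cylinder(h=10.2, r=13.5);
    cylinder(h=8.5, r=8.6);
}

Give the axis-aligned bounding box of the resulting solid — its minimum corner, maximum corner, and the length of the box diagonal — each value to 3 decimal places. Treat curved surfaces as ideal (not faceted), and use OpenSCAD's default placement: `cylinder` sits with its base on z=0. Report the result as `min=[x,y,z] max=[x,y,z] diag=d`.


min=[-29.700,-12.500,6.500] max=[14.500,31.700,25.200] diag=65.245

A = translate([-7.6, 9.6, 6.5]) cylinder(h=10.2, r=13.5) → bbox [-21.1,-3.9,6.5] .. [5.9,23.1,16.7]
B = cylinder(h=8.5, r=8.6) → bbox [-8.6,-8.6,0] .. [8.6,8.6,8.5]
lo = A.lo+B.lo = [-21.1-8.6, -3.9-8.6, 6.5+0] = [-29.700,-12.500,6.500]
hi = A.hi+B.hi = [5.9+8.6, 23.1+8.6, 16.7+8.5] = [14.500,31.700,25.200]
diag = √(44.2²+44.2²+18.7²) = √4256.97 = 65.245


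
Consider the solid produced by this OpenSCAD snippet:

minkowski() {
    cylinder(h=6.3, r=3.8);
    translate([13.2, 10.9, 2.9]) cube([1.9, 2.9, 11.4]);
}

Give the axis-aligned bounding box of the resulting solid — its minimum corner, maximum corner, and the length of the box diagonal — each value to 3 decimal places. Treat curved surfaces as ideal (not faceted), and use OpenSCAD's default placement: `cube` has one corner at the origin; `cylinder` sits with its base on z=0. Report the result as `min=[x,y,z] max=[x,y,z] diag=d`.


min=[9.400,7.100,2.900] max=[18.900,17.600,20.600] diag=22.667

A = translate([13.2, 10.9, 2.9]) cube([1.9, 2.9, 11.4]) → bbox [13.2,10.9,2.9] .. [15.1,13.8,14.3]
B = cylinder(h=6.3, r=3.8) → bbox [-3.8,-3.8,0] .. [3.8,3.8,6.3]
lo = A.lo+B.lo = [13.2-3.8, 10.9-3.8, 2.9+0] = [9.400,7.100,2.900]
hi = A.hi+B.hi = [15.1+3.8, 13.8+3.8, 14.3+6.3] = [18.900,17.600,20.600]
diag = √(9.5²+10.5²+17.7²) = √513.79 = 22.667


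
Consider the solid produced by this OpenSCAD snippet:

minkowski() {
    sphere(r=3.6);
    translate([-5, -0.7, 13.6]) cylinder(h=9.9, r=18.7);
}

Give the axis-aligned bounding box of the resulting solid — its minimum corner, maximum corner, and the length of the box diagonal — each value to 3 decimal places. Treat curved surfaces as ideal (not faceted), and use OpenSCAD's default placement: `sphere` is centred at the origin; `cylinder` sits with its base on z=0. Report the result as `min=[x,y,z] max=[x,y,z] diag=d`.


min=[-27.300,-23.000,10.000] max=[17.300,21.600,27.100] diag=65.351

A = translate([-5, -0.7, 13.6]) cylinder(h=9.9, r=18.7) → bbox [-23.7,-19.4,13.6] .. [13.7,18,23.5]
B = sphere(r=3.6) → bbox [-3.6,-3.6,-3.6] .. [3.6,3.6,3.6]
lo = A.lo+B.lo = [-23.7-3.6, -19.4-3.6, 13.6-3.6] = [-27.300,-23.000,10.000]
hi = A.hi+B.hi = [13.7+3.6, 18+3.6, 23.5+3.6] = [17.300,21.600,27.100]
diag = √(44.6²+44.6²+17.1²) = √4270.73 = 65.351


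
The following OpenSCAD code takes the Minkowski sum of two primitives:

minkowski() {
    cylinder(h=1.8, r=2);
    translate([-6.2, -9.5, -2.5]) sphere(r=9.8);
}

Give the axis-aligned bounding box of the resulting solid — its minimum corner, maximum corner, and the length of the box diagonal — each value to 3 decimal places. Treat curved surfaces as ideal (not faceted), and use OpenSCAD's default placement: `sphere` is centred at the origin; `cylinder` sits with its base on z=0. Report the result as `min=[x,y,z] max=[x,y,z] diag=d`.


A = translate([-6.2, -9.5, -2.5]) sphere(r=9.8) → bbox [-16,-19.3,-12.3] .. [3.6,0.3,7.3]
B = cylinder(h=1.8, r=2) → bbox [-2,-2,0] .. [2,2,1.8]
lo = A.lo+B.lo = [-16-2, -19.3-2, -12.3+0] = [-18.000,-21.300,-12.300]
hi = A.hi+B.hi = [3.6+2, 0.3+2, 7.3+1.8] = [5.600,2.300,9.100]
diag = √(23.6²+23.6²+21.4²) = √1571.88 = 39.647

min=[-18.000,-21.300,-12.300] max=[5.600,2.300,9.100] diag=39.647


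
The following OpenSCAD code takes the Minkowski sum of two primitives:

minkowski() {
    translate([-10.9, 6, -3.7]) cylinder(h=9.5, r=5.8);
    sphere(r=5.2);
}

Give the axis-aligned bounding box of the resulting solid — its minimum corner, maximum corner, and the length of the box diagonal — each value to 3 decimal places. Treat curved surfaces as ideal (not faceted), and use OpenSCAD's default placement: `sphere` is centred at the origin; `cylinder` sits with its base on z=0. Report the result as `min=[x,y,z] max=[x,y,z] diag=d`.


A = translate([-10.9, 6, -3.7]) cylinder(h=9.5, r=5.8) → bbox [-16.7,0.2,-3.7] .. [-5.1,11.8,5.8]
B = sphere(r=5.2) → bbox [-5.2,-5.2,-5.2] .. [5.2,5.2,5.2]
lo = A.lo+B.lo = [-16.7-5.2, 0.2-5.2, -3.7-5.2] = [-21.900,-5.000,-8.900]
hi = A.hi+B.hi = [-5.1+5.2, 11.8+5.2, 5.8+5.2] = [0.100,17.000,11.000]
diag = √(22²+22²+19.9²) = √1364.01 = 36.933

min=[-21.900,-5.000,-8.900] max=[0.100,17.000,11.000] diag=36.933


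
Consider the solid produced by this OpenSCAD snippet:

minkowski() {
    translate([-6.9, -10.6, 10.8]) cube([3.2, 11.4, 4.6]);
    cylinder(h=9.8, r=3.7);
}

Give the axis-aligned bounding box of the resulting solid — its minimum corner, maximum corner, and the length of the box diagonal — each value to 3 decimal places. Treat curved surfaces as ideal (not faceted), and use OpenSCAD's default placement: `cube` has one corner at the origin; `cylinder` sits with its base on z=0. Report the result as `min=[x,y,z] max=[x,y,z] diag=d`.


min=[-10.600,-14.300,10.800] max=[0.000,4.500,25.200] diag=25.945

A = translate([-6.9, -10.6, 10.8]) cube([3.2, 11.4, 4.6]) → bbox [-6.9,-10.6,10.8] .. [-3.7,0.8,15.4]
B = cylinder(h=9.8, r=3.7) → bbox [-3.7,-3.7,0] .. [3.7,3.7,9.8]
lo = A.lo+B.lo = [-6.9-3.7, -10.6-3.7, 10.8+0] = [-10.600,-14.300,10.800]
hi = A.hi+B.hi = [-3.7+3.7, 0.8+3.7, 15.4+9.8] = [0.000,4.500,25.200]
diag = √(10.6²+18.8²+14.4²) = √673.16 = 25.945


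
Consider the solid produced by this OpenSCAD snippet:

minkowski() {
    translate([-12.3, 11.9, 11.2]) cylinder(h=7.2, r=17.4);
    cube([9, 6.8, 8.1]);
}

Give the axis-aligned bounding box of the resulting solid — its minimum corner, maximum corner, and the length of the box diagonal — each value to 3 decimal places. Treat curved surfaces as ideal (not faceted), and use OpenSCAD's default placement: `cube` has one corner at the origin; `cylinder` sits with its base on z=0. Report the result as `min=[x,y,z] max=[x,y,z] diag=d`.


min=[-29.700,-5.500,11.200] max=[14.100,36.100,26.500] diag=62.314

A = translate([-12.3, 11.9, 11.2]) cylinder(h=7.2, r=17.4) → bbox [-29.7,-5.5,11.2] .. [5.1,29.3,18.4]
B = cube([9, 6.8, 8.1]) → bbox [0,0,0] .. [9,6.8,8.1]
lo = A.lo+B.lo = [-29.7+0, -5.5+0, 11.2+0] = [-29.700,-5.500,11.200]
hi = A.hi+B.hi = [5.1+9, 29.3+6.8, 18.4+8.1] = [14.100,36.100,26.500]
diag = √(43.8²+41.6²+15.3²) = √3883.09 = 62.314


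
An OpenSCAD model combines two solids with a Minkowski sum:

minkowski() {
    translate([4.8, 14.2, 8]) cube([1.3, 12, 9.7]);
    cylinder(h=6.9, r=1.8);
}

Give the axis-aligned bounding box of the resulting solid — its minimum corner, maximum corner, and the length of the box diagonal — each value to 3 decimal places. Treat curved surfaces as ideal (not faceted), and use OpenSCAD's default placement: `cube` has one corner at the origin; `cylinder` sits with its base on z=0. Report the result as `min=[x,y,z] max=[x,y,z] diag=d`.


A = translate([4.8, 14.2, 8]) cube([1.3, 12, 9.7]) → bbox [4.8,14.2,8] .. [6.1,26.2,17.7]
B = cylinder(h=6.9, r=1.8) → bbox [-1.8,-1.8,0] .. [1.8,1.8,6.9]
lo = A.lo+B.lo = [4.8-1.8, 14.2-1.8, 8+0] = [3.000,12.400,8.000]
hi = A.hi+B.hi = [6.1+1.8, 26.2+1.8, 17.7+6.9] = [7.900,28.000,24.600]
diag = √(4.9²+15.6²+16.6²) = √542.93 = 23.301

min=[3.000,12.400,8.000] max=[7.900,28.000,24.600] diag=23.301


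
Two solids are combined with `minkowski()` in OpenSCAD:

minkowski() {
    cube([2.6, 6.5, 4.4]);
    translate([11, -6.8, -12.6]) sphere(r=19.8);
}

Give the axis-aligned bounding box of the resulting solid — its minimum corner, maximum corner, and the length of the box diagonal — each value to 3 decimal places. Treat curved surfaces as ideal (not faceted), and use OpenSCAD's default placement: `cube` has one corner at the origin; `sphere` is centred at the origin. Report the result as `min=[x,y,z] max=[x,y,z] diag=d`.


A = translate([11, -6.8, -12.6]) sphere(r=19.8) → bbox [-8.8,-26.6,-32.4] .. [30.8,13,7.2]
B = cube([2.6, 6.5, 4.4]) → bbox [0,0,0] .. [2.6,6.5,4.4]
lo = A.lo+B.lo = [-8.8+0, -26.6+0, -32.4+0] = [-8.800,-26.600,-32.400]
hi = A.hi+B.hi = [30.8+2.6, 13+6.5, 7.2+4.4] = [33.400,19.500,11.600]
diag = √(42.2²+46.1²+44²) = √5842.05 = 76.433

min=[-8.800,-26.600,-32.400] max=[33.400,19.500,11.600] diag=76.433


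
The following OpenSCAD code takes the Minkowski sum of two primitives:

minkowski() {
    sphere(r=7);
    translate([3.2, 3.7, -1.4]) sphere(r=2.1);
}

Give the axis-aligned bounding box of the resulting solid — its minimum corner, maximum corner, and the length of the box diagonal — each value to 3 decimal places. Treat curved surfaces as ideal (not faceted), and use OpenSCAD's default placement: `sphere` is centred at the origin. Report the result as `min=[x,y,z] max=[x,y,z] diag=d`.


A = translate([3.2, 3.7, -1.4]) sphere(r=2.1) → bbox [1.1,1.6,-3.5] .. [5.3,5.8,0.7]
B = sphere(r=7) → bbox [-7,-7,-7] .. [7,7,7]
lo = A.lo+B.lo = [1.1-7, 1.6-7, -3.5-7] = [-5.900,-5.400,-10.500]
hi = A.hi+B.hi = [5.3+7, 5.8+7, 0.7+7] = [12.300,12.800,7.700]
diag = √(18.2²+18.2²+18.2²) = √993.72 = 31.523

min=[-5.900,-5.400,-10.500] max=[12.300,12.800,7.700] diag=31.523


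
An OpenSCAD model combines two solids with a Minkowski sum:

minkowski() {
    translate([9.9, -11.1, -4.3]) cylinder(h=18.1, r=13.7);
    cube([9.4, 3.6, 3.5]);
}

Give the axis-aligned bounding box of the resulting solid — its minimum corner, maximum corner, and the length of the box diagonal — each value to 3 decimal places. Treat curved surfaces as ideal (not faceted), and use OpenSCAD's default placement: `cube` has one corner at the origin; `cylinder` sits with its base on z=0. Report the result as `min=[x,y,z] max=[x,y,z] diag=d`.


min=[-3.800,-24.800,-4.300] max=[33.000,6.200,17.300] diag=52.743

A = translate([9.9, -11.1, -4.3]) cylinder(h=18.1, r=13.7) → bbox [-3.8,-24.8,-4.3] .. [23.6,2.6,13.8]
B = cube([9.4, 3.6, 3.5]) → bbox [0,0,0] .. [9.4,3.6,3.5]
lo = A.lo+B.lo = [-3.8+0, -24.8+0, -4.3+0] = [-3.800,-24.800,-4.300]
hi = A.hi+B.hi = [23.6+9.4, 2.6+3.6, 13.8+3.5] = [33.000,6.200,17.300]
diag = √(36.8²+31²+21.6²) = √2781.8 = 52.743


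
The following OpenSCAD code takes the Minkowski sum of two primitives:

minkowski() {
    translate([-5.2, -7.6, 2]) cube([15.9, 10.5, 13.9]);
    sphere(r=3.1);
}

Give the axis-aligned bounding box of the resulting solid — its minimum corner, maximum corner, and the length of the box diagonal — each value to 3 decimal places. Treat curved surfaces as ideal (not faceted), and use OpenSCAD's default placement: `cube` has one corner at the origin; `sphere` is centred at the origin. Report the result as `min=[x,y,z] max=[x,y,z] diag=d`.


min=[-8.300,-10.700,-1.100] max=[13.800,6.000,19.000] diag=34.224

A = translate([-5.2, -7.6, 2]) cube([15.9, 10.5, 13.9]) → bbox [-5.2,-7.6,2] .. [10.7,2.9,15.9]
B = sphere(r=3.1) → bbox [-3.1,-3.1,-3.1] .. [3.1,3.1,3.1]
lo = A.lo+B.lo = [-5.2-3.1, -7.6-3.1, 2-3.1] = [-8.300,-10.700,-1.100]
hi = A.hi+B.hi = [10.7+3.1, 2.9+3.1, 15.9+3.1] = [13.800,6.000,19.000]
diag = √(22.1²+16.7²+20.1²) = √1171.31 = 34.224


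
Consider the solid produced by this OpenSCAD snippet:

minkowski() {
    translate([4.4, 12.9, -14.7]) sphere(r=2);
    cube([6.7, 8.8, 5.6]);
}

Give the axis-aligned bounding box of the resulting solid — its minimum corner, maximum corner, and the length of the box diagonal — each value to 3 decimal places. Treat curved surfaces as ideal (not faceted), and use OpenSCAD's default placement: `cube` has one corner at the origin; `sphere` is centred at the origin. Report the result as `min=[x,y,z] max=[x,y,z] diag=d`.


A = translate([4.4, 12.9, -14.7]) sphere(r=2) → bbox [2.4,10.9,-16.7] .. [6.4,14.9,-12.7]
B = cube([6.7, 8.8, 5.6]) → bbox [0,0,0] .. [6.7,8.8,5.6]
lo = A.lo+B.lo = [2.4+0, 10.9+0, -16.7+0] = [2.400,10.900,-16.700]
hi = A.hi+B.hi = [6.4+6.7, 14.9+8.8, -12.7+5.6] = [13.100,23.700,-7.100]
diag = √(10.7²+12.8²+9.6²) = √370.49 = 19.248

min=[2.400,10.900,-16.700] max=[13.100,23.700,-7.100] diag=19.248
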